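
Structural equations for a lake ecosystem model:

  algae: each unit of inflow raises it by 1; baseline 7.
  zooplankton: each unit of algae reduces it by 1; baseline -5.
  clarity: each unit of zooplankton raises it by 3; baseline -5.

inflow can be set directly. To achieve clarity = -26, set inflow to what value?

Substituting into the zooplankton equation gives zooplankton = -inflow - 12.
Substituting into the clarity equation gives clarity = -3*inflow - 41.
Solve -3*inflow - 41 = -26: inflow = (-26 + 41) / -3 = -5.

inflow = -5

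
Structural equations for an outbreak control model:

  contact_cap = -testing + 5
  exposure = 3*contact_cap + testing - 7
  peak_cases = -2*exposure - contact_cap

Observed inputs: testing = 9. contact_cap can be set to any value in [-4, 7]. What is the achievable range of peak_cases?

Intervening on contact_cap fixes its value directly, overriding its dependence on testing.
Substituting into the exposure equation gives exposure = 3*contact_cap + 2.
Substituting into the peak_cases equation gives peak_cases = -7*contact_cap - 4.
Linear in contact_cap, so extremes are at the endpoints: contact_cap = -4 gives peak_cases = 24; contact_cap = 7 gives peak_cases = -53.

-53 to 24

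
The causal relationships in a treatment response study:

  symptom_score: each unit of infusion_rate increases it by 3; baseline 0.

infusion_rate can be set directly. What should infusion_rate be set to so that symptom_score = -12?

Solve 3*infusion_rate = -12: infusion_rate = -12 / 3 = -4.

infusion_rate = -4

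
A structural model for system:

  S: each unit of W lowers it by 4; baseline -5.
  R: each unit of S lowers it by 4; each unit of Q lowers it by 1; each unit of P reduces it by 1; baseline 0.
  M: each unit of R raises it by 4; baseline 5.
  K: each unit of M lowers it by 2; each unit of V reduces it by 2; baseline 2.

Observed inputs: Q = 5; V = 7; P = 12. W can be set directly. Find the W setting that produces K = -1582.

Substituting into the R equation gives R = 16*W + 3.
This gives M = 64*W + 17.
Substituting into the K equation gives K = -128*W - 46.
Solve -128*W - 46 = -1582: W = (-1582 + 46) / -128 = 12.

W = 12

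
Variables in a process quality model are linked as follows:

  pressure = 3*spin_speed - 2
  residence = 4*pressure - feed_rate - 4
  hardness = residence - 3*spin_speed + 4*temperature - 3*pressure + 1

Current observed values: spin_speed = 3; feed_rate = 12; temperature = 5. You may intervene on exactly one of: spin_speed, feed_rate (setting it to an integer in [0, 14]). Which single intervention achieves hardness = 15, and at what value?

Intervening on spin_speed: the paths from spin_speed to hardness cancel (net effect zero), leaving hardness = 3; 15 is unreachable this way.
Intervening on feed_rate: with other inputs at their observed values, hardness = -feed_rate + 15. Solving for 15 gives feed_rate = 0, within [0, 14].

set feed_rate = 0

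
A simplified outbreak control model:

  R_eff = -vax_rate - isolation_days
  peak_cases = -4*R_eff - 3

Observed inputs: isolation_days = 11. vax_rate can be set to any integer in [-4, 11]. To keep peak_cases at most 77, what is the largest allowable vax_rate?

Substituting into the R_eff equation gives R_eff = -vax_rate - 11.
Substituting into the peak_cases equation gives peak_cases = 4*vax_rate + 41.
Require 4*vax_rate + 41 ≤ 77, so vax_rate ≤ 9.
The largest integer in [-4, 11] satisfying this is 9.

vax_rate = 9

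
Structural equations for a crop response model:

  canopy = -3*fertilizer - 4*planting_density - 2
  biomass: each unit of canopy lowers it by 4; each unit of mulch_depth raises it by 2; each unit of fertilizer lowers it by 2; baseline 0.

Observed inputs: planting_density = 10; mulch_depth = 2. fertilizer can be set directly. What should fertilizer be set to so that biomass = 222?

fertilizer = 5

Substituting into the canopy equation gives canopy = -3*fertilizer - 42.
Substituting into the biomass equation gives biomass = 10*fertilizer + 172.
Solve 10*fertilizer + 172 = 222: fertilizer = (222 - 172) / 10 = 5.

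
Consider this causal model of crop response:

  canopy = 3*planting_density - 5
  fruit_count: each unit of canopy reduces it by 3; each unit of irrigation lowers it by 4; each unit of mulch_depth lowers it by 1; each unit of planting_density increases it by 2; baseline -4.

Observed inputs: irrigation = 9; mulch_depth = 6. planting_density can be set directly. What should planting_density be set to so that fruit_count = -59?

planting_density = 4

Substituting into the fruit_count equation gives fruit_count = -7*planting_density - 31.
Solve -7*planting_density - 31 = -59: planting_density = (-59 + 31) / -7 = 4.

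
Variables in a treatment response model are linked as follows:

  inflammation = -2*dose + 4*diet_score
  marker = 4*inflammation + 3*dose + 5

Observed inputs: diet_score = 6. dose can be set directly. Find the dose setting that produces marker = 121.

dose = -4

Substituting into the inflammation equation gives inflammation = -2*dose + 24.
So marker = -5*dose + 101.
Solve -5*dose + 101 = 121: dose = (121 - 101) / -5 = -4.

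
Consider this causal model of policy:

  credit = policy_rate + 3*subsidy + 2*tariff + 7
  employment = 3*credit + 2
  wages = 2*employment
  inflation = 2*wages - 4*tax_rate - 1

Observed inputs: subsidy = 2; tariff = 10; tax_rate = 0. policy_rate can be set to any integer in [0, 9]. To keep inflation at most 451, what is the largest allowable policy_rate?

Substituting into the credit equation gives credit = policy_rate + 33.
employment becomes 3*policy_rate + 101.
wages becomes 6*policy_rate + 202.
Substituting into the inflation equation gives inflation = 12*policy_rate + 403.
Require 12*policy_rate + 403 ≤ 451, so policy_rate ≤ 4.
The largest integer in [0, 9] satisfying this is 4.

policy_rate = 4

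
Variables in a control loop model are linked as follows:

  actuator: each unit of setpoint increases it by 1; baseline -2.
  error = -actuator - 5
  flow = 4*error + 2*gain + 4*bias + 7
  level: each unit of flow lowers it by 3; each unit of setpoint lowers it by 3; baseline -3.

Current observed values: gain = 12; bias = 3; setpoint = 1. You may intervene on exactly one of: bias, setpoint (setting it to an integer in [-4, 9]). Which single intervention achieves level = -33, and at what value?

Intervening on bias: level = -12*bias - 51. Reaching -33 requires bias = -3/2, not an integer.
Intervening on setpoint: with other inputs at their observed values, level = 9*setpoint - 96. Solving for -33 gives setpoint = 7, within [-4, 9].

set setpoint = 7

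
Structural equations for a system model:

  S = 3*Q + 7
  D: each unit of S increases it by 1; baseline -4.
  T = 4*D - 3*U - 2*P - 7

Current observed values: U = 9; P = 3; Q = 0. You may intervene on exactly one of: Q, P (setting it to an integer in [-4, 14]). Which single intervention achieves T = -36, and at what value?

set P = 7

Intervening on Q: T = 12*Q - 28. Reaching -36 requires Q = -2/3, not an integer.
Intervening on P: with other inputs at their observed values, T = -2*P - 22. Solving for -36 gives P = 7, within [-4, 14].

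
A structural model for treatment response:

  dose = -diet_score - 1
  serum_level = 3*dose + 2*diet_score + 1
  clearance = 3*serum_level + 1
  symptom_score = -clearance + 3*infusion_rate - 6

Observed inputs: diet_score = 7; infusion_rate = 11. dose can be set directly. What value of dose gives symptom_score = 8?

Intervening on dose fixes its value directly, overriding its dependence on diet_score.
Substituting into the serum_level equation gives serum_level = 3*dose + 15.
This gives clearance = 9*dose + 46.
Substituting into the symptom_score equation gives symptom_score = -9*dose - 19.
Solve -9*dose - 19 = 8: dose = (8 + 19) / -9 = -3.

dose = -3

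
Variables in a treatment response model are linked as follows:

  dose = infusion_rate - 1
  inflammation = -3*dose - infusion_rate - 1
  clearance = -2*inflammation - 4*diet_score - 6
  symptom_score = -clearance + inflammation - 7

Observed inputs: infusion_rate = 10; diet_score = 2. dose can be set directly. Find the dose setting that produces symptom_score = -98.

Intervening on dose fixes its value directly, overriding its dependence on infusion_rate.
Substituting into the inflammation equation gives inflammation = -3*dose - 11.
So clearance = 6*dose + 8.
symptom_score becomes -9*dose - 26.
Solve -9*dose - 26 = -98: dose = (-98 + 26) / -9 = 8.

dose = 8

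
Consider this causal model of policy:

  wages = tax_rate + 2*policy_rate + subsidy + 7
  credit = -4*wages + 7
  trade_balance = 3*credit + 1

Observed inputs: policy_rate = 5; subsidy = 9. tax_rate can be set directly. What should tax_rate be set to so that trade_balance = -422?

Substituting into the wages equation gives wages = tax_rate + 26.
Substituting into the credit equation gives credit = -4*tax_rate - 97.
So trade_balance = -12*tax_rate - 290.
Solve -12*tax_rate - 290 = -422: tax_rate = (-422 + 290) / -12 = 11.

tax_rate = 11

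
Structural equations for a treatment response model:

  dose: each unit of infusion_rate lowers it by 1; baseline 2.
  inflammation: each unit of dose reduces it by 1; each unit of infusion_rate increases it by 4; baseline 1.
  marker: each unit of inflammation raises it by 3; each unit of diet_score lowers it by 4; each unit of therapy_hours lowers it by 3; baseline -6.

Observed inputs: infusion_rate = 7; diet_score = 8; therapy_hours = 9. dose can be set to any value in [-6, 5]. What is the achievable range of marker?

Intervening on dose fixes its value directly, overriding its dependence on infusion_rate.
Substituting into the inflammation equation gives inflammation = -dose + 29.
So marker = -3*dose + 22.
Linear in dose, so extremes are at the endpoints: dose = -6 gives marker = 40; dose = 5 gives marker = 7.

7 to 40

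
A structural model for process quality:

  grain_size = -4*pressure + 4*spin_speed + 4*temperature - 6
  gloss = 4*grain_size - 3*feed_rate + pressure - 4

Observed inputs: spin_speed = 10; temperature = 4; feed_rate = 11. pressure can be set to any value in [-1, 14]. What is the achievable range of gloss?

-47 to 178

Substituting into the grain_size equation gives grain_size = -4*pressure + 50.
So gloss = -15*pressure + 163.
Linear in pressure, so extremes are at the endpoints: pressure = -1 gives gloss = 178; pressure = 14 gives gloss = -47.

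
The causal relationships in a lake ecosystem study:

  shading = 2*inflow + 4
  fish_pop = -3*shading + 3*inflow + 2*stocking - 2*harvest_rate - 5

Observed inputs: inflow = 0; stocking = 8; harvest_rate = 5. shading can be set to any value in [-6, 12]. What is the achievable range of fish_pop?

-35 to 19

Intervening on shading fixes its value directly, overriding its dependence on inflow.
Substituting into the fish_pop equation gives fish_pop = -3*shading + 1.
Linear in shading, so extremes are at the endpoints: shading = -6 gives fish_pop = 19; shading = 12 gives fish_pop = -35.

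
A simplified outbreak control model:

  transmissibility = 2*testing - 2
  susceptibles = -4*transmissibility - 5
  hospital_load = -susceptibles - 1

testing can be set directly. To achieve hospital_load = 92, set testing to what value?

Substituting into the susceptibles equation gives susceptibles = -8*testing + 3.
Substituting into the hospital_load equation gives hospital_load = 8*testing - 4.
Solve 8*testing - 4 = 92: testing = (92 + 4) / 8 = 12.

testing = 12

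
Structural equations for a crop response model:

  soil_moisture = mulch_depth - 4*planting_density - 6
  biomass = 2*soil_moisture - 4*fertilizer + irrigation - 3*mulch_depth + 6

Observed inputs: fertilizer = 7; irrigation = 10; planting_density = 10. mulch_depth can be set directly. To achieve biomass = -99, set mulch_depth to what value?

mulch_depth = -5

Substituting into the soil_moisture equation gives soil_moisture = mulch_depth - 46.
Substituting into the biomass equation gives biomass = -mulch_depth - 104.
Solve -mulch_depth - 104 = -99: mulch_depth = (-99 + 104) / -1 = -5.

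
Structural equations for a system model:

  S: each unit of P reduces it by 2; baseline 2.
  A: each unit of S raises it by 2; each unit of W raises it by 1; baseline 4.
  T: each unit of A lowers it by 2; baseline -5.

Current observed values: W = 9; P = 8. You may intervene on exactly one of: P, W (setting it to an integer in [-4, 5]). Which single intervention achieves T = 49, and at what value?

set W = -3

Intervening on P: T = 8*P - 39. Reaching 49 requires P = 11, outside [-4, 5].
Intervening on W: with other inputs at their observed values, T = -2*W + 43. Solving for 49 gives W = -3, within [-4, 5].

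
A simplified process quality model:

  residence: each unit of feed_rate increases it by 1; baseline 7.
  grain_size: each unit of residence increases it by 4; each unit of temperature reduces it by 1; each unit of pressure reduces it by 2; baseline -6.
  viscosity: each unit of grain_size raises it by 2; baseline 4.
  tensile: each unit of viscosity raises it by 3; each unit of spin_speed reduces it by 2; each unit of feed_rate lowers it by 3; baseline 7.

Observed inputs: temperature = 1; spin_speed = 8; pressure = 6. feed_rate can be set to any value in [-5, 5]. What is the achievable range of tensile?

-48 to 162

Substituting into the grain_size equation gives grain_size = 4*feed_rate + 9.
Substituting into the viscosity equation gives viscosity = 8*feed_rate + 22.
This gives tensile = 21*feed_rate + 57.
Linear in feed_rate, so extremes are at the endpoints: feed_rate = -5 gives tensile = -48; feed_rate = 5 gives tensile = 162.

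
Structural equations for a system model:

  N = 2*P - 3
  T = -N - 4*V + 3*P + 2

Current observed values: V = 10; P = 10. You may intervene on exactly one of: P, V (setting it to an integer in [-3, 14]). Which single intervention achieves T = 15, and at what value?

Intervening on P: T = P - 35. Reaching 15 requires P = 50, outside [-3, 14].
Intervening on V: with other inputs at their observed values, T = -4*V + 15. Solving for 15 gives V = 0, within [-3, 14].

set V = 0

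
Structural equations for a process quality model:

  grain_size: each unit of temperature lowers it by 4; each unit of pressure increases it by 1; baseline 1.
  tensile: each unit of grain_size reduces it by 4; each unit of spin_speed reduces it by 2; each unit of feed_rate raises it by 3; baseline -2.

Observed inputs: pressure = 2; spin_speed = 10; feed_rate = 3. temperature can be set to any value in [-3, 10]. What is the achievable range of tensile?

Substituting into the grain_size equation gives grain_size = -4*temperature + 3.
Substituting into the tensile equation gives tensile = 16*temperature - 25.
Linear in temperature, so extremes are at the endpoints: temperature = -3 gives tensile = -73; temperature = 10 gives tensile = 135.

-73 to 135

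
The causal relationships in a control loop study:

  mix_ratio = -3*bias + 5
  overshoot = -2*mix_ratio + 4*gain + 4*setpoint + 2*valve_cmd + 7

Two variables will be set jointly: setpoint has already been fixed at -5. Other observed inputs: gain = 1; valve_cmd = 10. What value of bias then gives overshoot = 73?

With setpoint held at -5:
Substituting into the overshoot equation gives overshoot = 6*bias + 1.
Solve 6*bias + 1 = 73: bias = (73 - 1) / 6 = 12.

bias = 12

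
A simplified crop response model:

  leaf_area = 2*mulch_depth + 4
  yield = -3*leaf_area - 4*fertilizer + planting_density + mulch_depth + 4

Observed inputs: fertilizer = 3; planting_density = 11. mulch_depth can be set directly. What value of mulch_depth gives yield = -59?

Substituting into the yield equation gives yield = -5*mulch_depth - 9.
Solve -5*mulch_depth - 9 = -59: mulch_depth = (-59 + 9) / -5 = 10.

mulch_depth = 10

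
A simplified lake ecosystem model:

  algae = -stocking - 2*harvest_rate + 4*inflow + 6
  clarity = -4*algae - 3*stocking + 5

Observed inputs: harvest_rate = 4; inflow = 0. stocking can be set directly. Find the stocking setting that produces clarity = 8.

Substituting into the algae equation gives algae = -stocking - 2.
clarity becomes stocking + 13.
Solve stocking + 13 = 8: stocking = (8 - 13) / 1 = -5.

stocking = -5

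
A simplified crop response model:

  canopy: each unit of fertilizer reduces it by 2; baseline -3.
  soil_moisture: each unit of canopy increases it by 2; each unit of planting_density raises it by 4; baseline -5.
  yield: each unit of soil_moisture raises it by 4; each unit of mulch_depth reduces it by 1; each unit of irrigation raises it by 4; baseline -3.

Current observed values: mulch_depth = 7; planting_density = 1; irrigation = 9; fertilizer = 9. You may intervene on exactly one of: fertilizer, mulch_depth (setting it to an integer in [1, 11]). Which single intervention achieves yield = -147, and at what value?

Intervening on fertilizer: yield = -16*fertilizer - 2. Reaching -147 requires fertilizer = 145/16, not an integer.
Intervening on mulch_depth: with other inputs at their observed values, yield = -mulch_depth - 139. Solving for -147 gives mulch_depth = 8, within [1, 11].

set mulch_depth = 8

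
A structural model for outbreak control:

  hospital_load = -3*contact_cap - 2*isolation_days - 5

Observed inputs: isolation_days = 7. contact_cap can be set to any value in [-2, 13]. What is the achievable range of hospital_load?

Substituting into the hospital_load equation gives hospital_load = -3*contact_cap - 19.
Linear in contact_cap, so extremes are at the endpoints: contact_cap = -2 gives hospital_load = -13; contact_cap = 13 gives hospital_load = -58.

-58 to -13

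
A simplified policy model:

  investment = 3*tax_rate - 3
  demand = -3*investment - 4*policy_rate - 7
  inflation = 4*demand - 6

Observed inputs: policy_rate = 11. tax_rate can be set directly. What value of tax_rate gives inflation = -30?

tax_rate = -4

Substituting into the demand equation gives demand = -9*tax_rate - 42.
Substituting into the inflation equation gives inflation = -36*tax_rate - 174.
Solve -36*tax_rate - 174 = -30: tax_rate = (-30 + 174) / -36 = -4.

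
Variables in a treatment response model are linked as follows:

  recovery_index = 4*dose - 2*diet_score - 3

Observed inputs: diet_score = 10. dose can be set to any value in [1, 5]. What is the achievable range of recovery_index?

-19 to -3

Substituting into the recovery_index equation gives recovery_index = 4*dose - 23.
Linear in dose, so extremes are at the endpoints: dose = 1 gives recovery_index = -19; dose = 5 gives recovery_index = -3.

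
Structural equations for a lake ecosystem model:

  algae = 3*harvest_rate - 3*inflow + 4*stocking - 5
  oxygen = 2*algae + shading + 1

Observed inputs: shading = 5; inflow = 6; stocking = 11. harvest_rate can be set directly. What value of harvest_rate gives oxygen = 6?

harvest_rate = -7

Substituting into the algae equation gives algae = 3*harvest_rate + 21.
oxygen becomes 6*harvest_rate + 48.
Solve 6*harvest_rate + 48 = 6: harvest_rate = (6 - 48) / 6 = -7.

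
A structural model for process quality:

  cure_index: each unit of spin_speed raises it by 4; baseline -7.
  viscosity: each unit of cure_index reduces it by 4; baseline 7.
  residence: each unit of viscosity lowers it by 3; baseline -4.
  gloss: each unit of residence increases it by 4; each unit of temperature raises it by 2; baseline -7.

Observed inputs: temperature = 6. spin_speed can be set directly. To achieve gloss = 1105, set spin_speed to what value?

spin_speed = 8

Substituting into the viscosity equation gives viscosity = -16*spin_speed + 35.
Substituting into the residence equation gives residence = 48*spin_speed - 109.
Substituting into the gloss equation gives gloss = 192*spin_speed - 431.
Solve 192*spin_speed - 431 = 1105: spin_speed = (1105 + 431) / 192 = 8.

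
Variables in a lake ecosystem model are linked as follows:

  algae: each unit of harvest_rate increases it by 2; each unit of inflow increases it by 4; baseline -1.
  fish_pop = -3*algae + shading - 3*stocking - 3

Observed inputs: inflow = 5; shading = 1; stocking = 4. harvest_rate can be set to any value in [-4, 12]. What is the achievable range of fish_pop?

Substituting into the algae equation gives algae = 2*harvest_rate + 19.
Substituting into the fish_pop equation gives fish_pop = -6*harvest_rate - 71.
Linear in harvest_rate, so extremes are at the endpoints: harvest_rate = -4 gives fish_pop = -47; harvest_rate = 12 gives fish_pop = -143.

-143 to -47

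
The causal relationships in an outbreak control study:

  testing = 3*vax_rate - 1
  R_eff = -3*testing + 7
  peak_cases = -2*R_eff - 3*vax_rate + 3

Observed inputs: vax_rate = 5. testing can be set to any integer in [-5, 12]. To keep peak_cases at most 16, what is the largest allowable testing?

testing = 7

Intervening on testing fixes its value directly, overriding its dependence on vax_rate.
Substituting into the peak_cases equation gives peak_cases = 6*testing - 26.
Require 6*testing - 26 ≤ 16, so testing ≤ 7.
The largest integer in [-5, 12] satisfying this is 7.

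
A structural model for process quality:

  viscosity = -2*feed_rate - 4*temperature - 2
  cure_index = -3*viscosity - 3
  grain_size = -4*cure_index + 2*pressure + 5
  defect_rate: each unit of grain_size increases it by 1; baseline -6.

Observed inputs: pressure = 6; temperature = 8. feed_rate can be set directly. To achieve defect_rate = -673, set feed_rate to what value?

feed_rate = 12

Substituting into the viscosity equation gives viscosity = -2*feed_rate - 34.
This gives cure_index = 6*feed_rate + 99.
Substituting into the grain_size equation gives grain_size = -24*feed_rate - 379.
So defect_rate = -24*feed_rate - 385.
Solve -24*feed_rate - 385 = -673: feed_rate = (-673 + 385) / -24 = 12.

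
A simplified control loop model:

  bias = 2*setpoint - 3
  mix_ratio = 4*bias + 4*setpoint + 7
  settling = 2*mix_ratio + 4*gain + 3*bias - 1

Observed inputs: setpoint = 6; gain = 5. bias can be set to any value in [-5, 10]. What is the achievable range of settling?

26 to 191

Intervening on bias fixes its value directly, overriding its dependence on setpoint.
Substituting into the mix_ratio equation gives mix_ratio = 4*bias + 31.
Substituting into the settling equation gives settling = 11*bias + 81.
Linear in bias, so extremes are at the endpoints: bias = -5 gives settling = 26; bias = 10 gives settling = 191.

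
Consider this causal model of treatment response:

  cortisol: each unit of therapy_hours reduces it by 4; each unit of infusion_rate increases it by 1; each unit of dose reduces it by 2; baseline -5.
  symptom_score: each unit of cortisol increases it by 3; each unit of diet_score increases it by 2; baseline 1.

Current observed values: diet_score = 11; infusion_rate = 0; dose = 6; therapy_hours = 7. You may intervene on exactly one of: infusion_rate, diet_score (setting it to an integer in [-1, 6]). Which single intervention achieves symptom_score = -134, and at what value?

set diet_score = 0

Intervening on infusion_rate: symptom_score = 3*infusion_rate - 112. Reaching -134 requires infusion_rate = -22/3, not an integer.
Intervening on diet_score: with other inputs at their observed values, symptom_score = 2*diet_score - 134. Solving for -134 gives diet_score = 0, within [-1, 6].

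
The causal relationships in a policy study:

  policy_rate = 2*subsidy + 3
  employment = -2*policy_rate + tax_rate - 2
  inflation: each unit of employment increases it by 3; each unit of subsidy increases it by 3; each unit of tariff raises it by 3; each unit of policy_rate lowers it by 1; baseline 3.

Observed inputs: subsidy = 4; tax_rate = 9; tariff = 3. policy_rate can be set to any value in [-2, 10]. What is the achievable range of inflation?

Intervening on policy_rate fixes its value directly, overriding its dependence on subsidy.
Substituting into the employment equation gives employment = -2*policy_rate + 7.
This gives inflation = -7*policy_rate + 45.
Linear in policy_rate, so extremes are at the endpoints: policy_rate = -2 gives inflation = 59; policy_rate = 10 gives inflation = -25.

-25 to 59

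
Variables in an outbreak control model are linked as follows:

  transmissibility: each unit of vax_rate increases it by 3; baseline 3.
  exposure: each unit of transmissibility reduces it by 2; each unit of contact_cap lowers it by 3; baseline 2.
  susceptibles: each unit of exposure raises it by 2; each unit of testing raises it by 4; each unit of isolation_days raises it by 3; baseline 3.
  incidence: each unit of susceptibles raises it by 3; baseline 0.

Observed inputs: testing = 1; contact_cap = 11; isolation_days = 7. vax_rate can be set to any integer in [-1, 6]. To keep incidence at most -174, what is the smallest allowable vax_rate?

Substituting into the exposure equation gives exposure = -6*vax_rate - 37.
This gives susceptibles = -12*vax_rate - 46.
Substituting into the incidence equation gives incidence = -36*vax_rate - 138.
Require -36*vax_rate - 138 ≤ -174, so vax_rate ≥ 1.
The smallest integer in [-1, 6] satisfying this is 1.

vax_rate = 1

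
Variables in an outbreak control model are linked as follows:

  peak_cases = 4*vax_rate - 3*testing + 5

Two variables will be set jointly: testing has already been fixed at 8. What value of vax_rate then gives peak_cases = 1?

vax_rate = 5

With testing held at 8:
Substituting into the peak_cases equation gives peak_cases = 4*vax_rate - 19.
Solve 4*vax_rate - 19 = 1: vax_rate = (1 + 19) / 4 = 5.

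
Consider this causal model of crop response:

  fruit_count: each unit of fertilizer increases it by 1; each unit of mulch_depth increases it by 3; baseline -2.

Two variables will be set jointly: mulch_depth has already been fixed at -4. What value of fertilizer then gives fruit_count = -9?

fertilizer = 5

With mulch_depth held at -4:
Substituting into the fruit_count equation gives fruit_count = fertilizer - 14.
Solve fertilizer - 14 = -9: fertilizer = (-9 + 14) / 1 = 5.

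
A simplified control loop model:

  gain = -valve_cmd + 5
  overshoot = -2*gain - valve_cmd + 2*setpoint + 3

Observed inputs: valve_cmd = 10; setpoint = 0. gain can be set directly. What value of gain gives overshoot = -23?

gain = 8

Intervening on gain fixes its value directly, overriding its dependence on valve_cmd.
Substituting into the overshoot equation gives overshoot = -2*gain - 7.
Solve -2*gain - 7 = -23: gain = (-23 + 7) / -2 = 8.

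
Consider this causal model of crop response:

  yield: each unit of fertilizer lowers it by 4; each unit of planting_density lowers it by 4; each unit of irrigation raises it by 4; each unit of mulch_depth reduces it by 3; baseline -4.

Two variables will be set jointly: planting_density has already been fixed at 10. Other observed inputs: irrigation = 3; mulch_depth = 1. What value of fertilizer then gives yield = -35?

fertilizer = 0

With planting_density held at 10:
Substituting into the yield equation gives yield = -4*fertilizer - 35.
Solve -4*fertilizer - 35 = -35: fertilizer = (-35 + 35) / -4 = 0.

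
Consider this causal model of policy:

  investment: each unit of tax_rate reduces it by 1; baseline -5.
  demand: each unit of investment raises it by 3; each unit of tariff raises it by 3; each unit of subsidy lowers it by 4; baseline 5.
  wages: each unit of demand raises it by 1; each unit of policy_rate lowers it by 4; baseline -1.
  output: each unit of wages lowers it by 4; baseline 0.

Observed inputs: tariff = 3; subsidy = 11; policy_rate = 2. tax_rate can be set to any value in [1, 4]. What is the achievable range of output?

228 to 264

Substituting into the demand equation gives demand = -3*tax_rate - 45.
Substituting into the wages equation gives wages = -3*tax_rate - 54.
This gives output = 12*tax_rate + 216.
Linear in tax_rate, so extremes are at the endpoints: tax_rate = 1 gives output = 228; tax_rate = 4 gives output = 264.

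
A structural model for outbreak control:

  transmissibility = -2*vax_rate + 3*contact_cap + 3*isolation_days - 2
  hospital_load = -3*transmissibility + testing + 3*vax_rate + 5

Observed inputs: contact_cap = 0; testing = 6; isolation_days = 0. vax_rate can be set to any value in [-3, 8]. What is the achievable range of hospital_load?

Substituting into the transmissibility equation gives transmissibility = -2*vax_rate - 2.
Substituting into the hospital_load equation gives hospital_load = 9*vax_rate + 17.
Linear in vax_rate, so extremes are at the endpoints: vax_rate = -3 gives hospital_load = -10; vax_rate = 8 gives hospital_load = 89.

-10 to 89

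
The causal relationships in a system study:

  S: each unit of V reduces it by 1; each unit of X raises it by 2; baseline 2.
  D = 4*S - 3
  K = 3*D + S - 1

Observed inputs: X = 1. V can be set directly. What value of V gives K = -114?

V = 12

Substituting into the S equation gives S = -V + 4.
Substituting into the D equation gives D = -4*V + 13.
This gives K = -13*V + 42.
Solve -13*V + 42 = -114: V = (-114 - 42) / -13 = 12.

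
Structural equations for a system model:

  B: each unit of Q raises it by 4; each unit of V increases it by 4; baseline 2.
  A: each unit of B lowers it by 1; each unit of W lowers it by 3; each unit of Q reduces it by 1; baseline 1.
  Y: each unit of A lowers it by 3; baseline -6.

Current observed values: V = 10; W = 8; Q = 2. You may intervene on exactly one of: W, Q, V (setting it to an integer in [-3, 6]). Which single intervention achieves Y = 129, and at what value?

set W = -2

Intervening on W: with other inputs at their observed values, Y = 9*W + 147. Solving for 129 gives W = -2, within [-3, 6].
Intervening on Q: Y = 15*Q + 189. Reaching 129 requires Q = -4, outside [-3, 6].
Intervening on V: Y = 12*V + 99. Reaching 129 requires V = 5/2, not an integer.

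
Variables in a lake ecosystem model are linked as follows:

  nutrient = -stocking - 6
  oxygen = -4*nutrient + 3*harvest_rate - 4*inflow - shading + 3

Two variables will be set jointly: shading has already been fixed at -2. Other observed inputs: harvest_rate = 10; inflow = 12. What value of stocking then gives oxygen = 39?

With shading held at -2:
Substituting into the oxygen equation gives oxygen = 4*stocking + 11.
Solve 4*stocking + 11 = 39: stocking = (39 - 11) / 4 = 7.

stocking = 7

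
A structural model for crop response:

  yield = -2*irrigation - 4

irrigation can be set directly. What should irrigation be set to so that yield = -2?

Solve -2*irrigation - 4 = -2: irrigation = (-2 + 4) / -2 = -1.

irrigation = -1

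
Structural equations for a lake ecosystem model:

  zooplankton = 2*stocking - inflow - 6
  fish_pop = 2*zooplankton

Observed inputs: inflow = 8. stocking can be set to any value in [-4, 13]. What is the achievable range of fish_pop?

-44 to 24

Substituting into the zooplankton equation gives zooplankton = 2*stocking - 14.
fish_pop becomes 4*stocking - 28.
Linear in stocking, so extremes are at the endpoints: stocking = -4 gives fish_pop = -44; stocking = 13 gives fish_pop = 24.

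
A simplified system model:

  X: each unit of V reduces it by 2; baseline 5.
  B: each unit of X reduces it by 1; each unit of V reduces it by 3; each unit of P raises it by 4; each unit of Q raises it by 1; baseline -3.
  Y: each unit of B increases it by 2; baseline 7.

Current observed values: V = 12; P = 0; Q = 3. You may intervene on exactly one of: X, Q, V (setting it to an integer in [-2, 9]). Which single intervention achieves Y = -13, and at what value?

Intervening on X: Y = -2*X - 65. Reaching -13 requires X = -26, outside [-2, 9].
Intervening on Q: Y = 2*Q - 33. Reaching -13 requires Q = 10, outside [-2, 9].
Intervening on V: with other inputs at their observed values, Y = -2*V - 3. Solving for -13 gives V = 5, within [-2, 9].

set V = 5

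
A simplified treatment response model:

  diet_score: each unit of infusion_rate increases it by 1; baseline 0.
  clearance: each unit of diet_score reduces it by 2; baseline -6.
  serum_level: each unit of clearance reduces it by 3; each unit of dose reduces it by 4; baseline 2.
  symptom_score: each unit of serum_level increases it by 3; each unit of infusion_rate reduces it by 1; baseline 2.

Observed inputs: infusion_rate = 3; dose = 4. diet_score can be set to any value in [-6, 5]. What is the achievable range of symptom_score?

-97 to 101

Intervening on diet_score fixes its value directly, overriding its dependence on infusion_rate.
Substituting into the serum_level equation gives serum_level = 6*diet_score + 4.
So symptom_score = 18*diet_score + 11.
Linear in diet_score, so extremes are at the endpoints: diet_score = -6 gives symptom_score = -97; diet_score = 5 gives symptom_score = 101.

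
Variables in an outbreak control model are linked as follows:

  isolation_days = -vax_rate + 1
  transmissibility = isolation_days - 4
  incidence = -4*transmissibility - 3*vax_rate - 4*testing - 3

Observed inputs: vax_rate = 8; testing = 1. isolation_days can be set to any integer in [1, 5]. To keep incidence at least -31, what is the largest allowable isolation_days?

Intervening on isolation_days fixes its value directly, overriding its dependence on vax_rate.
Substituting into the incidence equation gives incidence = -4*isolation_days - 15.
Require -4*isolation_days - 15 ≥ -31, so isolation_days ≤ 4.
The largest integer in [1, 5] satisfying this is 4.

isolation_days = 4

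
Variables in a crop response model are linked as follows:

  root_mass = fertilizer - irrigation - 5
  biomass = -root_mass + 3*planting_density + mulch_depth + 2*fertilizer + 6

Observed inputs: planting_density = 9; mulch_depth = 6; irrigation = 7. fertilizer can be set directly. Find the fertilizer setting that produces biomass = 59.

fertilizer = 8

Substituting into the root_mass equation gives root_mass = fertilizer - 12.
So biomass = fertilizer + 51.
Solve fertilizer + 51 = 59: fertilizer = (59 - 51) / 1 = 8.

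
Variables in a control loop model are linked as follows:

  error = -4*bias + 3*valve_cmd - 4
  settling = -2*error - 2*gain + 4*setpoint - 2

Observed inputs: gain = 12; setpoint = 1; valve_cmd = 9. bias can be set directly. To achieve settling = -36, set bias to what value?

bias = 4

Substituting into the error equation gives error = -4*bias + 23.
Substituting into the settling equation gives settling = 8*bias - 68.
Solve 8*bias - 68 = -36: bias = (-36 + 68) / 8 = 4.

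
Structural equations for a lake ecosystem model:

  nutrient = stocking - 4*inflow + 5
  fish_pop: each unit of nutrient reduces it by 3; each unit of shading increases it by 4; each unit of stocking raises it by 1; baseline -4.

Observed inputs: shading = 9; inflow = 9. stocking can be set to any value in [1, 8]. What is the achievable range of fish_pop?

Substituting into the nutrient equation gives nutrient = stocking - 31.
Substituting into the fish_pop equation gives fish_pop = -2*stocking + 125.
Linear in stocking, so extremes are at the endpoints: stocking = 1 gives fish_pop = 123; stocking = 8 gives fish_pop = 109.

109 to 123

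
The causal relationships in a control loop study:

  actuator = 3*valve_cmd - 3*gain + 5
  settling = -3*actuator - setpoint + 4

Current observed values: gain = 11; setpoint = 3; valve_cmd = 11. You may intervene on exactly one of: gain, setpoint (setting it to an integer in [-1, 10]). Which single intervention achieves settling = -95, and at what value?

Intervening on gain: with other inputs at their observed values, settling = 9*gain - 113. Solving for -95 gives gain = 2, within [-1, 10].
Intervening on setpoint: settling = -setpoint - 11. Reaching -95 requires setpoint = 84, outside [-1, 10].

set gain = 2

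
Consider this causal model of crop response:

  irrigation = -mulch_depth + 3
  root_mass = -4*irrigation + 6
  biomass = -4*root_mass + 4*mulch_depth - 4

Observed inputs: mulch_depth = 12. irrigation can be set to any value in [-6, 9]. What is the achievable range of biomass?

Intervening on irrigation fixes its value directly, overriding its dependence on mulch_depth.
Substituting into the biomass equation gives biomass = 16*irrigation + 20.
Linear in irrigation, so extremes are at the endpoints: irrigation = -6 gives biomass = -76; irrigation = 9 gives biomass = 164.

-76 to 164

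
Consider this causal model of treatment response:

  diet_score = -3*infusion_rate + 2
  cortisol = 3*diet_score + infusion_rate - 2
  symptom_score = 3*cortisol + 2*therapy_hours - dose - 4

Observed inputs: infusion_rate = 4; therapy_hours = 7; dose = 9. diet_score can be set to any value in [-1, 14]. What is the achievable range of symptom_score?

Intervening on diet_score fixes its value directly, overriding its dependence on infusion_rate.
Substituting into the cortisol equation gives cortisol = 3*diet_score + 2.
Substituting into the symptom_score equation gives symptom_score = 9*diet_score + 7.
Linear in diet_score, so extremes are at the endpoints: diet_score = -1 gives symptom_score = -2; diet_score = 14 gives symptom_score = 133.

-2 to 133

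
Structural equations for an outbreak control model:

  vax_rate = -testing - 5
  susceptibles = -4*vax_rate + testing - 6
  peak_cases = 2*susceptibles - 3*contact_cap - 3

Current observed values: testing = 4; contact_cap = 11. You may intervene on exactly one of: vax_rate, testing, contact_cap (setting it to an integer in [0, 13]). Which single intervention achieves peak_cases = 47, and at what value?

set contact_cap = 6

Intervening on vax_rate: peak_cases = -8*vax_rate - 40. Reaching 47 requires vax_rate = -87/8, not an integer.
Intervening on testing: peak_cases = 10*testing - 8. Reaching 47 requires testing = 11/2, not an integer.
Intervening on contact_cap: with other inputs at their observed values, peak_cases = -3*contact_cap + 65. Solving for 47 gives contact_cap = 6, within [0, 13].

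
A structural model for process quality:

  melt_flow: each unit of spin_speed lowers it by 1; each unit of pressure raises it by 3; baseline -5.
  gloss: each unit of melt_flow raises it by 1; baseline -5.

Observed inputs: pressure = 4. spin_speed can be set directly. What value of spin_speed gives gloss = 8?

Substituting into the melt_flow equation gives melt_flow = -spin_speed + 7.
Substituting into the gloss equation gives gloss = -spin_speed + 2.
Solve -spin_speed + 2 = 8: spin_speed = (8 - 2) / -1 = -6.

spin_speed = -6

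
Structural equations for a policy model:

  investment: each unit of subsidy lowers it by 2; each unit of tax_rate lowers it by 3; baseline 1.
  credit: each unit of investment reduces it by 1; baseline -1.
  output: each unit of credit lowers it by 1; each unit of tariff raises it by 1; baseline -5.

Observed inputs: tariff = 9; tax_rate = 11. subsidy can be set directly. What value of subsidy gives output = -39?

Substituting into the investment equation gives investment = -2*subsidy - 32.
credit becomes 2*subsidy + 31.
Substituting into the output equation gives output = -2*subsidy - 27.
Solve -2*subsidy - 27 = -39: subsidy = (-39 + 27) / -2 = 6.

subsidy = 6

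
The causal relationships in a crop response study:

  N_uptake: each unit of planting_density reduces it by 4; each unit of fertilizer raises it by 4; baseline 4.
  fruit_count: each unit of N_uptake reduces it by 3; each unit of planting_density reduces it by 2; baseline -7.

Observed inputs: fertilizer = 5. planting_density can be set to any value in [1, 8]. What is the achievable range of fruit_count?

Substituting into the N_uptake equation gives N_uptake = -4*planting_density + 24.
This gives fruit_count = 10*planting_density - 79.
Linear in planting_density, so extremes are at the endpoints: planting_density = 1 gives fruit_count = -69; planting_density = 8 gives fruit_count = 1.

-69 to 1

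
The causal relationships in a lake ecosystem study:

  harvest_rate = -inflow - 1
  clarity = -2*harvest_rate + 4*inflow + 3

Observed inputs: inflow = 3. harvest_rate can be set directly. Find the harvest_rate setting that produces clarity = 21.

Intervening on harvest_rate fixes its value directly, overriding its dependence on inflow.
Substituting into the clarity equation gives clarity = -2*harvest_rate + 15.
Solve -2*harvest_rate + 15 = 21: harvest_rate = (21 - 15) / -2 = -3.

harvest_rate = -3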